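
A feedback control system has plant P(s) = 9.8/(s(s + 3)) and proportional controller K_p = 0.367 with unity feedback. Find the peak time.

T_p = 2.71 s

Closed-loop characteristic equation: s² + 3s + 3.597 = 0, so ω_n = 1.896 rad/s and ζ = 3/(2·1.896) = 0.7909.
Damped frequency ω_d = ω_n√(1−ζ²) = 1.16 rad/s, so peak time T_p = π/ω_d = 2.71 s.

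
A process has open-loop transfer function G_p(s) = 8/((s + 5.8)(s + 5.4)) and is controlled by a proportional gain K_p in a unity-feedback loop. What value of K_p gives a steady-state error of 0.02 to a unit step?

K_p = 192

The loop is type 0, so e_ss(step) = 1/(1 + K_pos) with K_pos = K_p·G_p(0).
G_p(0) = 0.2554. Require 1/(1 + K_p·0.2554) = 0.02, so 1 + 0.2554·K_p = 50.
K_p = (50 − 1)/0.2554 = 192.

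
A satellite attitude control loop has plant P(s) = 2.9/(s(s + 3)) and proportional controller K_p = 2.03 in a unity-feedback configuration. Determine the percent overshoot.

Closed-loop characteristic equation: s² + 3s + 5.887 = 0, so ω_n = 2.426 rad/s and ζ = 3/(2·2.426) = 0.6182.
%OS = 100·exp(−πζ/√(1−ζ²)) = 100·exp(−π·0.6182/√0.6178) = 8.45%.

8.45%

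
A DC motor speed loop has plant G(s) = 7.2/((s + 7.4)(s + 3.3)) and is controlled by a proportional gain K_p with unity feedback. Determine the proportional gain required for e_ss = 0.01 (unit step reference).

K_p = 336

The loop is type 0, so e_ss(step) = 1/(1 + K_pos) with K_pos = K_p·G(0).
G(0) = 0.2948. Require 1/(1 + K_p·0.2948) = 0.01, so 1 + 0.2948·K_p = 100.
K_p = (100 − 1)/0.2948 = 336.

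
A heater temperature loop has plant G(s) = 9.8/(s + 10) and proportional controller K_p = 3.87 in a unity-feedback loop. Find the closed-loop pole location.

s = -47.93

Closed-loop transfer function: T(s) = K_p·G(s)/(1 + K_p·G(s)) = 37.93/(s + 10 + 37.93) = 37.93/(s + 47.93).
The closed-loop pole is at s = −47.93.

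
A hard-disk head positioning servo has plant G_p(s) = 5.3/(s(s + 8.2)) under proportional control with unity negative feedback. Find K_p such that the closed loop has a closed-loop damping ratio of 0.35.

K_p = 25.9

Closed-loop characteristic equation: s² + 8.2s + K_p·5.3 = 0.
So ω_n = √(5.3K_p) and 2ζω_n = 8.2, giving ζ = 8.2/(2√(5.3K_p)).
Setting ζ = 0.35: √(5.3K_p) = 8.2/(2·0.35) = 11.71, so K_p = 137.2/5.3 = 25.9.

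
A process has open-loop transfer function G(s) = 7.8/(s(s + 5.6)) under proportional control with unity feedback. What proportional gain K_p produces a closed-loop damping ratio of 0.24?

Closed-loop characteristic equation: s² + 5.6s + K_p·7.8 = 0.
So ω_n = √(7.8K_p) and 2ζω_n = 5.6, giving ζ = 5.6/(2√(7.8K_p)).
Setting ζ = 0.24: √(7.8K_p) = 5.6/(2·0.24) = 11.67, so K_p = 136.1/7.8 = 17.5.

K_p = 17.5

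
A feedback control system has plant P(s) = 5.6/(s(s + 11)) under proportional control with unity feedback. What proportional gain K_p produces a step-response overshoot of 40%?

From %OS = 100·exp(−πζ/√(1−ζ²)) = 40%, ζ = −ln(0.4)/√(π²+ln²(0.4)) = 0.28.
Characteristic equation s² + 11s + 5.6K_p = 0 gives ζ = 11/(2√(5.6K_p)).
Setting ζ = 0.28: √(5.6K_p) = 11/(2·0.28) = 19.64, so K_p = 385.8/5.6 = 68.9.

K_p = 68.9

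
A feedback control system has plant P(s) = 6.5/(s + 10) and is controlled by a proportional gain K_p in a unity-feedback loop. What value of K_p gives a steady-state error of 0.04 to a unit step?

The loop is type 0, so e_ss(step) = 1/(1 + K_pos) with K_pos = K_p·P(0).
P(0) = 0.65. Require 1/(1 + K_p·0.65) = 0.04, so 1 + 0.65·K_p = 25.
K_p = (25 − 1)/0.65 = 36.9.

K_p = 36.9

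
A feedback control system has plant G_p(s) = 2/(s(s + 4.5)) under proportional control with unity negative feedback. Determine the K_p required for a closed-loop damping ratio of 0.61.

Closed-loop characteristic equation: s² + 4.5s + K_p·2 = 0.
So ω_n = √(2K_p) and 2ζω_n = 4.5, giving ζ = 4.5/(2√(2K_p)).
Setting ζ = 0.61: √(2K_p) = 4.5/(2·0.61) = 3.689, so K_p = 13.61/2 = 6.8.

K_p = 6.8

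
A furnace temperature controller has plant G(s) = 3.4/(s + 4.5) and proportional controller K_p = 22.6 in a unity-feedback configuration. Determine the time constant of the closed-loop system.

τ = 0.0123 s

Closed-loop transfer function: T(s) = K_p·G(s)/(1 + K_p·G(s)) = 76.84/(s + 4.5 + 76.84) = 76.84/(s + 81.34).
Time constant τ = 1/81.34 = 0.0123 s.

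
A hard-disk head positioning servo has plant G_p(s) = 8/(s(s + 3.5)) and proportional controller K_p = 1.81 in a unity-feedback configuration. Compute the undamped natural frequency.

ω_n = 3.81 rad/s

The closed-loop denominator is s(s+3.5) + 1.81·8 = s² + 3.5s + 14.48.
So ω_n² = 14.48 ⇒ ω_n = 3.805 rad/s, and ζ = 3.5/(2ω_n) = 0.46.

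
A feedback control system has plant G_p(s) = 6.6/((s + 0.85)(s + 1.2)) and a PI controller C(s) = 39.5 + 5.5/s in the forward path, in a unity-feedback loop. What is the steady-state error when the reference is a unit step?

The open loop C(s)G_p(s) has a pole at the origin (type 1), so the static position error constant is infinite and e_ss = 1/(1+∞) = 0.

0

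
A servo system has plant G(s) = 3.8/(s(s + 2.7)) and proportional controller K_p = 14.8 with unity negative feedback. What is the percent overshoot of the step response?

The closed-loop denominator s² + 2.7s + 56.24 gives ω_n = √56.24 = 7.499 and ζ = 2.7/(2ω_n) = 0.18.
%OS = 100·exp(−πζ/√(1−ζ²)) = 100·exp(−π·0.18/√0.9676) = 56.3%.

56.3%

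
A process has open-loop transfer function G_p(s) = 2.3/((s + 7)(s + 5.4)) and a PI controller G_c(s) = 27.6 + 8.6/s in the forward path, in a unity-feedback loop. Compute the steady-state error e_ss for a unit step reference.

The open loop G_c(s)G_p(s) has a pole at the origin (type 1), so the static position error constant is infinite and e_ss = 1/(1+∞) = 0.

0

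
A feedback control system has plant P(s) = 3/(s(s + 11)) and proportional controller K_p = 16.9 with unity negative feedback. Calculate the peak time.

T_p = 0.695 s

From 1 + K_pP(s) = 0: s² + 11s + 50.7 = 0 ⇒ ω_n = 7.12, ζ = 0.7724.
Damped frequency ω_d = ω_n√(1−ζ²) = 4.522 rad/s, so peak time T_p = π/ω_d = 0.695 s.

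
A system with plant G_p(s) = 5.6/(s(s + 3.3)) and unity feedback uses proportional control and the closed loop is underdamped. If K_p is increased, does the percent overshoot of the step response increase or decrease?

increase

Characteristic equation s² + 3.3s + K_p·5.6 = 0: raising K_p raises ω_n while 2ζω_n = 3.3 is fixed, so ζ falls and overshoot grows.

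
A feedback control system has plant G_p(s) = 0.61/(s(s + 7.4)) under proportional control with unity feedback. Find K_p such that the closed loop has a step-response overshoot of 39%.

K_p = 272

From %OS = 100·exp(−πζ/√(1−ζ²)) = 39%, ζ = −ln(0.39)/√(π²+ln²(0.39)) = 0.2871.
Characteristic equation s² + 7.4s + 0.61K_p = 0 gives ζ = 7.4/(2√(0.61K_p)).
Setting ζ = 0.2871: √(0.61K_p) = 7.4/(2·0.2871) = 12.89, so K_p = 166.1/0.61 = 272.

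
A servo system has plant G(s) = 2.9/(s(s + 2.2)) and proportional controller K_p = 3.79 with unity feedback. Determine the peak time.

T_p = 1 s

The closed-loop denominator s² + 2.2s + 10.99 gives ω_n = √10.99 = 3.315 and ζ = 2.2/(2ω_n) = 0.3318.
Damped frequency ω_d = ω_n√(1−ζ²) = 3.127 rad/s, so peak time T_p = π/ω_d = 1 s.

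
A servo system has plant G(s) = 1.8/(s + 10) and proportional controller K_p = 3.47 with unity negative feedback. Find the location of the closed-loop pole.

s = -16.25

Closed-loop transfer function: T(s) = K_p·G(s)/(1 + K_p·G(s)) = 6.246/(s + 10 + 6.246) = 6.246/(s + 16.25).
The closed-loop pole is at s = −16.25.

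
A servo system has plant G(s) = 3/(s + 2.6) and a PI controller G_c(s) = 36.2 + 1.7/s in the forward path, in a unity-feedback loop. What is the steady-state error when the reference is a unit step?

The open loop G_c(s)G(s) has a pole at the origin (type 1), so the static position error constant is infinite and e_ss = 1/(1+∞) = 0.

0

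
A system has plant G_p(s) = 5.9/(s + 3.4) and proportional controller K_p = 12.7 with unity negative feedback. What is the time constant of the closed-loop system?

τ = 0.0128 s

Closed-loop transfer function: T(s) = K_p·G_p(s)/(1 + K_p·G_p(s)) = 74.93/(s + 3.4 + 74.93) = 74.93/(s + 78.33).
Time constant τ = 1/78.33 = 0.0128 s.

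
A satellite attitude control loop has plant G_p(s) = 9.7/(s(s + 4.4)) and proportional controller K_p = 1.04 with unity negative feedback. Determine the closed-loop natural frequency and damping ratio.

The closed-loop denominator is s(s+4.4) + 1.04·9.7 = s² + 4.4s + 10.09.
Matching s² + 2ζω_n s + ω_n²: ω_n = √10.09 = 3.176 rad/s and 2ζω_n = 4.4, so ζ = 4.4/(2·3.176) = 0.693.

ω_n = 3.18 rad/s, ζ = 0.693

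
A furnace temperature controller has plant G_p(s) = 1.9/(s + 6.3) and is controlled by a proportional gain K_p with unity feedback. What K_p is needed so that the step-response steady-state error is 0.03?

K_p = 107

For a type-0 loop with proportional control, e_ss = 1/(1 + K_p·G_p(0)).
G_p(0) = 0.3016. Require 1/(1 + K_p·0.3016) = 0.03, so 1 + 0.3016·K_p = 33.33.
K_p = (33.33 − 1)/0.3016 = 107.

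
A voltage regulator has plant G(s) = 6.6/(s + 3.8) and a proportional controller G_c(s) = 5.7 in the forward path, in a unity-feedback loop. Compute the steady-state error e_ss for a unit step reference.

The loop is type 0. Static position error constant K_pos = G_c(0)·G(0) = 5.7·1.737 = 9.9.
Steady-state error to a unit step: e_ss = 1/(1+K_pos) = 1/10.9 = 0.0917.

0.0917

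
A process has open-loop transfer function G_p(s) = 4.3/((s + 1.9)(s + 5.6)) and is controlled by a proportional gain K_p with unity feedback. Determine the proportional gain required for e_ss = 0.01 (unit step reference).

For a type-0 loop with proportional control, e_ss = 1/(1 + K_p·G_p(0)).
G_p(0) = 0.4041. Require 1/(1 + K_p·0.4041) = 0.01, so 1 + 0.4041·K_p = 100.
K_p = (100 − 1)/0.4041 = 245.

K_p = 245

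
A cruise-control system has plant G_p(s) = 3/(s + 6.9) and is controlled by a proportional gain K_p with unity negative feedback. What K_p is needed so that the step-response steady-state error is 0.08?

The loop is type 0, so e_ss(step) = 1/(1 + K_pos) with K_pos = K_p·G_p(0).
G_p(0) = 0.4348. Require 1/(1 + K_p·0.4348) = 0.08, so 1 + 0.4348·K_p = 12.5.
K_p = (12.5 − 1)/0.4348 = 26.4.

K_p = 26.4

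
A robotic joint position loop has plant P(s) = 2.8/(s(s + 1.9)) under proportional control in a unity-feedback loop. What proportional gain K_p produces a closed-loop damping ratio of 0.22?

Closed-loop characteristic equation: s² + 1.9s + K_p·2.8 = 0.
So ω_n = √(2.8K_p) and 2ζω_n = 1.9, giving ζ = 1.9/(2√(2.8K_p)).
Setting ζ = 0.22: √(2.8K_p) = 1.9/(2·0.22) = 4.318, so K_p = 18.65/2.8 = 6.66.

K_p = 6.66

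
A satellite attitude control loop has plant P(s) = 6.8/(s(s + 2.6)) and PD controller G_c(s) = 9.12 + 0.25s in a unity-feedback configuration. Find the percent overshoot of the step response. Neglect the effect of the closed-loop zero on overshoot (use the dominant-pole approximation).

Forward path: (9.12 + 0.25s)·6.8/(s(s+2.6)). The closed-loop characteristic equation is s² + (2.6 + 6.8·0.25)s + 6.8·9.12 = 0.
That is s² + 4.3s + 62.02 = 0, so ω_n = 7.875 rad/s and ζ = 4.3/(2·7.875) = 0.273.
%OS = 100·exp(−πζ/√(1−ζ²)) = 41%.

41%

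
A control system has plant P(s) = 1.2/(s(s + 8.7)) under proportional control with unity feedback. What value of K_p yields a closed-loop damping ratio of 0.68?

K_p = 34.1

Closed-loop characteristic equation: s² + 8.7s + K_p·1.2 = 0.
So ω_n = √(1.2K_p) and 2ζω_n = 8.7, giving ζ = 8.7/(2√(1.2K_p)).
Setting ζ = 0.68: √(1.2K_p) = 8.7/(2·0.68) = 6.397, so K_p = 40.92/1.2 = 34.1.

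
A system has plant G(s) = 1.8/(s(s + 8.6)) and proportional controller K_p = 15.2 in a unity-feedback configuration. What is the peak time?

T_p = 1.05 s

From 1 + K_pG(s) = 0: s² + 8.6s + 27.36 = 0 ⇒ ω_n = 5.231, ζ = 0.8221.
Damped frequency ω_d = ω_n√(1−ζ²) = 2.978 rad/s, so peak time T_p = π/ω_d = 1.05 s.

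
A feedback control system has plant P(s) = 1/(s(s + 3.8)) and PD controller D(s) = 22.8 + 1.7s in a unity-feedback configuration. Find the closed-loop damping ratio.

Forward path: (22.8 + 1.7s)·1/(s(s+3.8)). The closed-loop characteristic equation is s² + (3.8 + 1·1.7)s + 1·22.8 = 0.
That is s² + 5.5s + 22.8 = 0, so ω_n = 4.775 rad/s and ζ = 5.5/(2·4.775) = 0.5759.

ζ = 0.576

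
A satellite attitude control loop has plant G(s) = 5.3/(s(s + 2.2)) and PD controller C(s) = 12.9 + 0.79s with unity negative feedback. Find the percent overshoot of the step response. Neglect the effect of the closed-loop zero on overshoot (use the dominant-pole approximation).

Forward path: (12.9 + 0.79s)·5.3/(s(s+2.2)). The closed-loop characteristic equation is s² + (2.2 + 5.3·0.79)s + 5.3·12.9 = 0.
That is s² + 6.387s + 68.37 = 0, so ω_n = 8.269 rad/s and ζ = 6.387/(2·8.269) = 0.3862.
%OS = 100·exp(−πζ/√(1−ζ²)) = 26.8%.

26.8%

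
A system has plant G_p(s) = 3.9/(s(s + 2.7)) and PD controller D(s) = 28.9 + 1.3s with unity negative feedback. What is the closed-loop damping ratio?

Forward path: (28.9 + 1.3s)·3.9/(s(s+2.7)). The closed-loop characteristic equation is s² + (2.7 + 3.9·1.3)s + 3.9·28.9 = 0.
That is s² + 7.77s + 112.7 = 0, so ω_n = 10.62 rad/s and ζ = 7.77/(2·10.62) = 0.3659.

ζ = 0.366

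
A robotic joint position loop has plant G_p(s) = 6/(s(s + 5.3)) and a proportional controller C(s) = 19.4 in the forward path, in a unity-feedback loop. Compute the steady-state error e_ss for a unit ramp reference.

The loop has one pole at the origin (type 1). Velocity error constant K_v = lim_{s→0} s·C(s)G_p(s) = 19.4·6/5.3 = 21.96.
Steady-state error to a unit ramp: e_ss = 1/K_v = 0.0455.

0.0455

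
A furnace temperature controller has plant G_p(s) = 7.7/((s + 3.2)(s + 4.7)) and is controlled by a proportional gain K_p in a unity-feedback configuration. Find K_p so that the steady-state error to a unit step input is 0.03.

The loop is type 0, so e_ss(step) = 1/(1 + K_pos) with K_pos = K_p·G_p(0).
G_p(0) = 0.512. Require 1/(1 + K_p·0.512) = 0.03, so 1 + 0.512·K_p = 33.33.
K_p = (33.33 − 1)/0.512 = 63.2.

K_p = 63.2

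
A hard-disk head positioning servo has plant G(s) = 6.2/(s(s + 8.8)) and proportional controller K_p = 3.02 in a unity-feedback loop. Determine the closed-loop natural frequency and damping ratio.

The closed-loop denominator is s(s+8.8) + 3.02·6.2 = s² + 8.8s + 18.72.
Matching s² + 2ζω_n s + ω_n²: ω_n = √18.72 = 4.327 rad/s and 2ζω_n = 8.8, so ζ = 8.8/(2·4.327) = 1.02.

ω_n = 4.33 rad/s, ζ = 1.02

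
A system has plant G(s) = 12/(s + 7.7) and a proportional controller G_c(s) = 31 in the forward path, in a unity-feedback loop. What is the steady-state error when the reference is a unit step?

0.0203

The loop is type 0. Static position error constant K_pos = G_c(0)·G(0) = 31·1.558 = 48.31.
Steady-state error to a unit step: e_ss = 1/(1+K_pos) = 1/49.31 = 0.0203.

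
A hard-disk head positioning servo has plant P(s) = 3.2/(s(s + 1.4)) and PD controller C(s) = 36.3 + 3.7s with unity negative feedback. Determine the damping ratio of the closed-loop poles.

Forward path: (36.3 + 3.7s)·3.2/(s(s+1.4)). The closed-loop characteristic equation is s² + (1.4 + 3.2·3.7)s + 3.2·36.3 = 0.
That is s² + 13.24s + 116.2 = 0, so ω_n = 10.78 rad/s and ζ = 13.24/(2·10.78) = 0.6142.

ζ = 0.614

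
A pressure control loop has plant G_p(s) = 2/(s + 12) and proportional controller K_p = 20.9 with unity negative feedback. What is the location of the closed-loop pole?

s = -53.8

Closed-loop transfer function: T(s) = K_p·G_p(s)/(1 + K_p·G_p(s)) = 41.8/(s + 12 + 41.8) = 41.8/(s + 53.8).
The closed-loop pole is at s = −53.8.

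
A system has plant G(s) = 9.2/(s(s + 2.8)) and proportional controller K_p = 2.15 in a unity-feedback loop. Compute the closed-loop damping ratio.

1 + K_p·G(s) = 0 gives s² + 2.8s + 19.78 = 0.
So ω_n² = 19.78 ⇒ ω_n = 4.447 rad/s, and ζ = 2.8/(2ω_n) = 0.315.

ζ = 0.315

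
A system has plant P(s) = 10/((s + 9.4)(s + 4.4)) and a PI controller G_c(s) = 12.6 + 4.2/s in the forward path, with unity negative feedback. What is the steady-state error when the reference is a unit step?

0

The open loop G_c(s)P(s) has a pole at the origin (type 1), so the static position error constant is infinite and e_ss = 1/(1+∞) = 0.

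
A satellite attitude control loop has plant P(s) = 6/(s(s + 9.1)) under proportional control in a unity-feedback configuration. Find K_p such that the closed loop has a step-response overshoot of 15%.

From %OS = 100·exp(−πζ/√(1−ζ²)) = 15%, ζ = −ln(0.15)/√(π²+ln²(0.15)) = 0.5169.
Characteristic equation s² + 9.1s + 6K_p = 0 gives ζ = 9.1/(2√(6K_p)).
Setting ζ = 0.5169: √(6K_p) = 9.1/(2·0.5169) = 8.802, so K_p = 77.47/6 = 12.9.

K_p = 12.9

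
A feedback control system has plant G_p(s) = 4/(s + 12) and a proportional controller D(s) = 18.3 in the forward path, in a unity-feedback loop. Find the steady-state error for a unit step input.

The loop is type 0. Static position error constant K_pos = D(0)·G_p(0) = 18.3·0.3333 = 6.1.
Steady-state error to a unit step: e_ss = 1/(1+K_pos) = 1/7.1 = 0.141.

0.141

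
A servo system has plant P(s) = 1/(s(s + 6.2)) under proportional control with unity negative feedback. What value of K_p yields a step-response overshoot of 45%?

From %OS = 100·exp(−πζ/√(1−ζ²)) = 45%, ζ = −ln(0.45)/√(π²+ln²(0.45)) = 0.2463.
Characteristic equation s² + 6.2s + 1K_p = 0 gives ζ = 6.2/(2√(1K_p)).
Setting ζ = 0.2463: √(1K_p) = 6.2/(2·0.2463) = 12.58, so K_p = 158.4/1 = 158.

K_p = 158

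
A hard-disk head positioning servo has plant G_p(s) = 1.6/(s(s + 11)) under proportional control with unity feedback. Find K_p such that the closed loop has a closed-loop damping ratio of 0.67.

Closed-loop characteristic equation: s² + 11s + K_p·1.6 = 0.
So ω_n = √(1.6K_p) and 2ζω_n = 11, giving ζ = 11/(2√(1.6K_p)).
Setting ζ = 0.67: √(1.6K_p) = 11/(2·0.67) = 8.209, so K_p = 67.39/1.6 = 42.1.

K_p = 42.1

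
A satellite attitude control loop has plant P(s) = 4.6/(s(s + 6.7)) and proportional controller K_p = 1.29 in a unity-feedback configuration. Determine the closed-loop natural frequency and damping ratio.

ω_n = 2.44 rad/s, ζ = 1.38

1 + K_p·P(s) = 0 gives s² + 6.7s + 5.934 = 0.
Matching s² + 2ζω_n s + ω_n²: ω_n = √5.934 = 2.436 rad/s and 2ζω_n = 6.7, so ζ = 6.7/(2·2.436) = 1.38.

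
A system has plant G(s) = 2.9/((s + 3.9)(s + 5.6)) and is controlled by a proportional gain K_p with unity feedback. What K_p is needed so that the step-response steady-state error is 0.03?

K_p = 244

Steady-state error for a unit step on this type-0 loop is 1/(1 + K_p·G(0)).
G(0) = 0.1328. Require 1/(1 + K_p·0.1328) = 0.03, so 1 + 0.1328·K_p = 33.33.
K_p = (33.33 − 1)/0.1328 = 244.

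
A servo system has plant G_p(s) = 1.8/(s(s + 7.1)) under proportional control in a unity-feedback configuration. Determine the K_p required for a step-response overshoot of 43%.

K_p = 104

From %OS = 100·exp(−πζ/√(1−ζ²)) = 43%, ζ = −ln(0.43)/√(π²+ln²(0.43)) = 0.2594.
Characteristic equation s² + 7.1s + 1.8K_p = 0 gives ζ = 7.1/(2√(1.8K_p)).
Setting ζ = 0.2594: √(1.8K_p) = 7.1/(2·0.2594) = 13.68, so K_p = 187.2/1.8 = 104.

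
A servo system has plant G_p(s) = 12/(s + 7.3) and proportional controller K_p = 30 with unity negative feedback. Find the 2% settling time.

T_s ≈ 0.0109 s

Closed-loop transfer function: T(s) = K_p·G_p(s)/(1 + K_p·G_p(s)) = 360/(s + 7.3 + 360) = 360/(s + 367.3).
Time constant τ = 1/367.3 = 0.002723 s, so the 2% settling time is about 4τ = 0.0109 s.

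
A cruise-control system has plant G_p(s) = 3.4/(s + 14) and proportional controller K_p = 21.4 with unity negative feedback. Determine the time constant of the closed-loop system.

τ = 0.0115 s

Closed-loop transfer function: T(s) = K_p·G_p(s)/(1 + K_p·G_p(s)) = 72.76/(s + 14 + 72.76) = 72.76/(s + 86.76).
Time constant τ = 1/86.76 = 0.0115 s.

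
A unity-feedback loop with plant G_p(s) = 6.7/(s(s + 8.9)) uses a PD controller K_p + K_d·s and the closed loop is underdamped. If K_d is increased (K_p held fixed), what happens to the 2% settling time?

Characteristic equation s² + (8.9 + 6.7K_d)s + 6.7K_p = 0: raising K_d increases ζω_n = (8.9+6.7K_d)/2 while the loop stays underdamped, so T_s ≈ 4/(ζω_n) decreases.

decrease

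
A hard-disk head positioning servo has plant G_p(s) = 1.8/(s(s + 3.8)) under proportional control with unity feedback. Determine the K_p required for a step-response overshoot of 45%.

From %OS = 100·exp(−πζ/√(1−ζ²)) = 45%, ζ = −ln(0.45)/√(π²+ln²(0.45)) = 0.2463.
Characteristic equation s² + 3.8s + 1.8K_p = 0 gives ζ = 3.8/(2√(1.8K_p)).
Setting ζ = 0.2463: √(1.8K_p) = 3.8/(2·0.2463) = 7.713, so K_p = 59.49/1.8 = 33.

K_p = 33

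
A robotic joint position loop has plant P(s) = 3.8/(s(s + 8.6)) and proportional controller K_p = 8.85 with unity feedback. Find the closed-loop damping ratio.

The closed-loop denominator is s(s+8.6) + 8.85·3.8 = s² + 8.6s + 33.63.
So ω_n² = 33.63 ⇒ ω_n = 5.799 rad/s, and ζ = 8.6/(2ω_n) = 0.741.

ζ = 0.741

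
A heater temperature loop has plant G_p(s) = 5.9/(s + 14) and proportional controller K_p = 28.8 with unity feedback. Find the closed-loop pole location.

Closed-loop transfer function: T(s) = K_p·G_p(s)/(1 + K_p·G_p(s)) = 169.9/(s + 14 + 169.9) = 169.9/(s + 183.9).
The closed-loop pole is at s = −183.9.

s = -183.9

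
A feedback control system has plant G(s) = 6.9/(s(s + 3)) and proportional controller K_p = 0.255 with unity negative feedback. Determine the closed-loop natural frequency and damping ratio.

With unity feedback the closed-loop characteristic equation is s² + 3s + 0.255·6.9 = s² + 3s + 1.76 = 0.
So ω_n² = 1.76 ⇒ ω_n = 1.326 rad/s, and ζ = 3/(2ω_n) = 1.13.

ω_n = 1.33 rad/s, ζ = 1.13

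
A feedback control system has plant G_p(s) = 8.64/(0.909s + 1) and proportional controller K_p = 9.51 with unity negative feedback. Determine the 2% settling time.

Closed loop: T(s) = K_p·G_p/(1+K_p·G_p) = 82.17/(0.909s + 1 + 82.17), with pole at s = −(1 + 82.17)/0.909 = −91.49.
τ = 1/91.49 = 0.01093 s, so 2% settling time ≈ 4τ = 0.0437 s.

T_s ≈ 0.0437 s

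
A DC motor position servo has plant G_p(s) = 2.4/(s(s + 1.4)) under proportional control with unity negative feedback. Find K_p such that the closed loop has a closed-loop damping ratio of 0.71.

Closed-loop characteristic equation: s² + 1.4s + K_p·2.4 = 0.
So ω_n = √(2.4K_p) and 2ζω_n = 1.4, giving ζ = 1.4/(2√(2.4K_p)).
Setting ζ = 0.71: √(2.4K_p) = 1.4/(2·0.71) = 0.9859, so K_p = 0.972/2.4 = 0.405.

K_p = 0.405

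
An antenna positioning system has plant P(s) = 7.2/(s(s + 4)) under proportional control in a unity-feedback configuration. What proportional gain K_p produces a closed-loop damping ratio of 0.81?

Closed-loop characteristic equation: s² + 4s + K_p·7.2 = 0.
So ω_n = √(7.2K_p) and 2ζω_n = 4, giving ζ = 4/(2√(7.2K_p)).
Setting ζ = 0.81: √(7.2K_p) = 4/(2·0.81) = 2.469, so K_p = 6.097/7.2 = 0.847.

K_p = 0.847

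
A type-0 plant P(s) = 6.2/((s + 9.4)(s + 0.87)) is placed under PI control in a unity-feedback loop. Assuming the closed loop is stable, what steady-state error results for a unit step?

0

The PI controller's integrator makes the forward path type 1, so e_ss to a step is zero.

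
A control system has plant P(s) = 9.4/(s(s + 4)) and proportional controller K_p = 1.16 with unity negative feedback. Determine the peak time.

The closed-loop denominator s² + 4s + 10.9 gives ω_n = √10.9 = 3.302 and ζ = 4/(2ω_n) = 0.6057.
Damped frequency ω_d = ω_n√(1−ζ²) = 2.628 rad/s, so peak time T_p = π/ω_d = 1.2 s.

T_p = 1.2 s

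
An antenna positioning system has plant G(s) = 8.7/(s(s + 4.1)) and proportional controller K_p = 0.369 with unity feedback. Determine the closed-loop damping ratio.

1 + K_p·G(s) = 0 gives s² + 4.1s + 3.21 = 0.
So ω_n² = 3.21 ⇒ ω_n = 1.792 rad/s, and ζ = 4.1/(2ω_n) = 1.14.

ζ = 1.14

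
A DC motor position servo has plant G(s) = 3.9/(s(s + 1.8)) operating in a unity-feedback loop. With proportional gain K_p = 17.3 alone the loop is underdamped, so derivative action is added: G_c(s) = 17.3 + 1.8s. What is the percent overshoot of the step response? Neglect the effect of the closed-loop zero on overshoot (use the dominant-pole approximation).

13.5%

Forward path: (17.3 + 1.8s)·3.9/(s(s+1.8)). The closed-loop characteristic equation is s² + (1.8 + 3.9·1.8)s + 3.9·17.3 = 0.
That is s² + 8.82s + 67.47 = 0, so ω_n = 8.214 rad/s and ζ = 8.82/(2·8.214) = 0.5369.
%OS = 100·exp(−πζ/√(1−ζ²)) = 13.5%.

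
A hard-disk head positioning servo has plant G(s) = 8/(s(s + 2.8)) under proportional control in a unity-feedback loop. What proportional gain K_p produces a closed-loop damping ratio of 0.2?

Closed-loop characteristic equation: s² + 2.8s + K_p·8 = 0.
So ω_n = √(8K_p) and 2ζω_n = 2.8, giving ζ = 2.8/(2√(8K_p)).
Setting ζ = 0.2: √(8K_p) = 2.8/(2·0.2) = 7, so K_p = 49/8 = 6.12.

K_p = 6.12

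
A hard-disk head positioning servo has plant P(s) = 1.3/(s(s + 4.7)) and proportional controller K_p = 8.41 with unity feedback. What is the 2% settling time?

Closed-loop characteristic equation: s² + 4.7s + 10.93 = 0, so ω_n = 3.307 rad/s and ζ = 4.7/(2·3.307) = 0.7107.
2% settling time T_s ≈ 4/(ζω_n) = 4/2.35 = 1.7 s.

T_s ≈ 1.7 s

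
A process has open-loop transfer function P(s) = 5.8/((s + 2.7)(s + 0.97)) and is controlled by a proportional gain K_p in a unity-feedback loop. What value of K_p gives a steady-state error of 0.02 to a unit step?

K_p = 22.1

The loop is type 0, so e_ss(step) = 1/(1 + K_pos) with K_pos = K_p·P(0).
P(0) = 2.215. Require 1/(1 + K_p·2.215) = 0.02, so 1 + 2.215·K_p = 50.
K_p = (50 − 1)/2.215 = 22.1.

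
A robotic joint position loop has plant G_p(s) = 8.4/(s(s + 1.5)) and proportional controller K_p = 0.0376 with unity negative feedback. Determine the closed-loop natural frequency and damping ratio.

ω_n = 0.562 rad/s, ζ = 1.33

The closed-loop denominator is s(s+1.5) + 0.0376·8.4 = s² + 1.5s + 0.3158.
So ω_n² = 0.3158 ⇒ ω_n = 0.562 rad/s, and ζ = 1.5/(2ω_n) = 1.33.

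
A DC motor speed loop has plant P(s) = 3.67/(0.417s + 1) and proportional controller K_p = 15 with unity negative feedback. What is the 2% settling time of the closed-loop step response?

Closed loop: T(s) = K_p·P/(1+K_p·P) = 55.05/(0.417s + 1 + 55.05), with pole at s = −(1 + 55.05)/0.417 = −134.4.
τ = 1/134.4 = 0.00744 s, so 2% settling time ≈ 4τ = 0.0298 s.

T_s ≈ 0.0298 s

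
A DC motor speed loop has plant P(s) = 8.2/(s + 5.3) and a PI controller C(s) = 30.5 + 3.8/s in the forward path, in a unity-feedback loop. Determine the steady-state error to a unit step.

0

The open loop C(s)P(s) has a pole at the origin (type 1), so the static position error constant is infinite and e_ss = 1/(1+∞) = 0.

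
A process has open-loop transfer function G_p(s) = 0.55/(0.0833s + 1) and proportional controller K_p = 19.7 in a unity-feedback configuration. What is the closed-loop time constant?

τ = 0.00704 s

Closed loop: T(s) = K_p·G_p/(1+K_p·G_p) = 10.84/(0.0833s + 1 + 10.84), with pole at s = −(1 + 10.84)/0.0833 = −142.1.
Closed-loop time constant τ = 1/142.1 = 0.00704 s.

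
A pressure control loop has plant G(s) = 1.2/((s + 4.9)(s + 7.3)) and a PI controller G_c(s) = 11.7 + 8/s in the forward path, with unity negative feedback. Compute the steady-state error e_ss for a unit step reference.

The open loop G_c(s)G(s) has a pole at the origin (type 1), so the static position error constant is infinite and e_ss = 1/(1+∞) = 0.

0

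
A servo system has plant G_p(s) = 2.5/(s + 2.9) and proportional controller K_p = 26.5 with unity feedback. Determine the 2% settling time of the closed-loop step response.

Closed-loop transfer function: T(s) = K_p·G_p(s)/(1 + K_p·G_p(s)) = 66.25/(s + 2.9 + 66.25) = 66.25/(s + 69.15).
Time constant τ = 1/69.15 = 0.01446 s, so the 2% settling time is about 4τ = 0.0578 s.

T_s ≈ 0.0578 s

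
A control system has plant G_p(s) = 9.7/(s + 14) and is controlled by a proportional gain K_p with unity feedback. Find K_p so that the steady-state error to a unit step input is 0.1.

K_p = 13

Steady-state error for a unit step on this type-0 loop is 1/(1 + K_p·G_p(0)).
G_p(0) = 0.6929. Require 1/(1 + K_p·0.6929) = 0.1, so 1 + 0.6929·K_p = 10.
K_p = (10 − 1)/0.6929 = 13.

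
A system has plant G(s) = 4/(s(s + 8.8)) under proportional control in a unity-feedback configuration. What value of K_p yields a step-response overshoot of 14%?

K_p = 17.2

From %OS = 100·exp(−πζ/√(1−ζ²)) = 14%, ζ = −ln(0.14)/√(π²+ln²(0.14)) = 0.5305.
Characteristic equation s² + 8.8s + 4K_p = 0 gives ζ = 8.8/(2√(4K_p)).
Setting ζ = 0.5305: √(4K_p) = 8.8/(2·0.5305) = 8.294, so K_p = 68.79/4 = 17.2.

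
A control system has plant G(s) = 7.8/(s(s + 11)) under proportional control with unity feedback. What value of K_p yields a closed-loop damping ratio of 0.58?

Closed-loop characteristic equation: s² + 11s + K_p·7.8 = 0.
So ω_n = √(7.8K_p) and 2ζω_n = 11, giving ζ = 11/(2√(7.8K_p)).
Setting ζ = 0.58: √(7.8K_p) = 11/(2·0.58) = 9.483, so K_p = 89.92/7.8 = 11.5.

K_p = 11.5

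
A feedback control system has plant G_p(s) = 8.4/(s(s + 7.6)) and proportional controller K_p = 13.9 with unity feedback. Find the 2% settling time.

T_s ≈ 1.05 s

The closed-loop denominator s² + 7.6s + 116.8 gives ω_n = √116.8 = 10.81 and ζ = 7.6/(2ω_n) = 0.3517.
2% settling time T_s ≈ 4/(ζω_n) = 4/3.8 = 1.05 s.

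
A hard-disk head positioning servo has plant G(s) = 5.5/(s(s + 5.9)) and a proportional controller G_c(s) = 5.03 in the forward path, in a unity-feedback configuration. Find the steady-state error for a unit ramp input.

The loop has one pole at the origin (type 1). Velocity error constant K_v = lim_{s→0} s·G_c(s)G(s) = 5.03·5.5/5.9 = 4.689.
Steady-state error to a unit ramp: e_ss = 1/K_v = 0.213.

0.213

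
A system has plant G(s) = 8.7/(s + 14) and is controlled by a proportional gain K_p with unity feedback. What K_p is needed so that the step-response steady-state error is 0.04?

The loop is type 0, so e_ss(step) = 1/(1 + K_pos) with K_pos = K_p·G(0).
G(0) = 0.6214. Require 1/(1 + K_p·0.6214) = 0.04, so 1 + 0.6214·K_p = 25.
K_p = (25 − 1)/0.6214 = 38.6.

K_p = 38.6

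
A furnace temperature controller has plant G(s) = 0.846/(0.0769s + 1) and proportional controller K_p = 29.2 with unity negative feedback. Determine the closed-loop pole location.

Closed loop: T(s) = K_p·G/(1+K_p·G) = 24.7/(0.0769s + 1 + 24.7), with pole at s = −(1 + 24.7)/0.0769 = −334.2.

s = -334.2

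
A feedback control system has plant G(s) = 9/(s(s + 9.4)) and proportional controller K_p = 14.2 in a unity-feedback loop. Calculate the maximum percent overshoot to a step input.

23.8%

The closed-loop denominator s² + 9.4s + 127.8 gives ω_n = √127.8 = 11.3 and ζ = 9.4/(2ω_n) = 0.4158.
%OS = 100·exp(−πζ/√(1−ζ²)) = 100·exp(−π·0.4158/√0.8272) = 23.8%.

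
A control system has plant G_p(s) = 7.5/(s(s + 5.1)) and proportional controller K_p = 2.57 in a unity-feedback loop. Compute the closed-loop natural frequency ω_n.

ω_n = 4.39 rad/s

1 + K_p·G_p(s) = 0 gives s² + 5.1s + 19.27 = 0.
So ω_n² = 19.27 ⇒ ω_n = 4.39 rad/s, and ζ = 5.1/(2ω_n) = 0.581.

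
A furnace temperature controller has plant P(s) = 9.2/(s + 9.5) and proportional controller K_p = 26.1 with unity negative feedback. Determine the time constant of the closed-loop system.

Closed-loop transfer function: T(s) = K_p·P(s)/(1 + K_p·P(s)) = 240.1/(s + 9.5 + 240.1) = 240.1/(s + 249.6).
Time constant τ = 1/249.6 = 0.00401 s.

τ = 0.00401 s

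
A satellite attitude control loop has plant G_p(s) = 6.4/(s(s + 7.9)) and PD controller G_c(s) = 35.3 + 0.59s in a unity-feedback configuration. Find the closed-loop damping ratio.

ζ = 0.388

Forward path: (35.3 + 0.59s)·6.4/(s(s+7.9)). The closed-loop characteristic equation is s² + (7.9 + 6.4·0.59)s + 6.4·35.3 = 0.
That is s² + 11.68s + 225.9 = 0, so ω_n = 15.03 rad/s and ζ = 11.68/(2·15.03) = 0.3884.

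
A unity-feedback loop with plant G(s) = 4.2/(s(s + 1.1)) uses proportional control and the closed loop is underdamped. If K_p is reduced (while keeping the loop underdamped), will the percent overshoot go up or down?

decrease

ζ = 1.1/(2√(4.2K_p)) rises as K_p falls; higher damping means less overshoot.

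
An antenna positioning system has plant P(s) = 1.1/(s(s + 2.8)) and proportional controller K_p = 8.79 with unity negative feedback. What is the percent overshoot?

20.5%

Closed-loop characteristic equation: s² + 2.8s + 9.669 = 0, so ω_n = 3.11 rad/s and ζ = 2.8/(2·3.11) = 0.4502.
%OS = 100·exp(−πζ/√(1−ζ²)) = 100·exp(−π·0.4502/√0.7973) = 20.5%.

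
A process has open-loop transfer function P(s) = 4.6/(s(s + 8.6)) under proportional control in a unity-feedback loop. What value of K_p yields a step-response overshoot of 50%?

K_p = 86.6

From %OS = 100·exp(−πζ/√(1−ζ²)) = 50%, ζ = −ln(0.5)/√(π²+ln²(0.5)) = 0.2155.
Characteristic equation s² + 8.6s + 4.6K_p = 0 gives ζ = 8.6/(2√(4.6K_p)).
Setting ζ = 0.2155: √(4.6K_p) = 8.6/(2·0.2155) = 19.96, so K_p = 398.3/4.6 = 86.6.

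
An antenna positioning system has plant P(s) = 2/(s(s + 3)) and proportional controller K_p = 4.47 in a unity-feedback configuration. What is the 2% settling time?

T_s ≈ 2.67 s

The closed-loop denominator s² + 3s + 8.94 gives ω_n = √8.94 = 2.99 and ζ = 3/(2ω_n) = 0.5017.
2% settling time T_s ≈ 4/(ζω_n) = 4/1.5 = 2.67 s.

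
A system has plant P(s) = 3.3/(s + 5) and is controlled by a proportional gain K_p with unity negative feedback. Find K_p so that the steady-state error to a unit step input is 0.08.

K_p = 17.4

Steady-state error for a unit step on this type-0 loop is 1/(1 + K_p·P(0)).
P(0) = 0.66. Require 1/(1 + K_p·0.66) = 0.08, so 1 + 0.66·K_p = 12.5.
K_p = (12.5 − 1)/0.66 = 17.4.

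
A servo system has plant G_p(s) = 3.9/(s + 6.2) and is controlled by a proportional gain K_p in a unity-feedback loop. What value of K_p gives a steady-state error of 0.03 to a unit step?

The loop is type 0, so e_ss(step) = 1/(1 + K_pos) with K_pos = K_p·G_p(0).
G_p(0) = 0.629. Require 1/(1 + K_p·0.629) = 0.03, so 1 + 0.629·K_p = 33.33.
K_p = (33.33 − 1)/0.629 = 51.4.

K_p = 51.4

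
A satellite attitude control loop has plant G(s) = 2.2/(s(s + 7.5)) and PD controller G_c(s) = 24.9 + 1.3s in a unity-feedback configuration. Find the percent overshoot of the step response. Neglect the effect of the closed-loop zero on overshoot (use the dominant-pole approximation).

Forward path: (24.9 + 1.3s)·2.2/(s(s+7.5)). The closed-loop characteristic equation is s² + (7.5 + 2.2·1.3)s + 2.2·24.9 = 0.
That is s² + 10.36s + 54.78 = 0, so ω_n = 7.401 rad/s and ζ = 10.36/(2·7.401) = 0.6999.
%OS = 100·exp(−πζ/√(1−ζ²)) = 4.6%.

4.6%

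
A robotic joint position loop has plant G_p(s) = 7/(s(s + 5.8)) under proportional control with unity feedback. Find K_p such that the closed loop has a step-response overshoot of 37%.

K_p = 13.2

From %OS = 100·exp(−πζ/√(1−ζ²)) = 37%, ζ = −ln(0.37)/√(π²+ln²(0.37)) = 0.3017.
Characteristic equation s² + 5.8s + 7K_p = 0 gives ζ = 5.8/(2√(7K_p)).
Setting ζ = 0.3017: √(7K_p) = 5.8/(2·0.3017) = 9.611, so K_p = 92.38/7 = 13.2.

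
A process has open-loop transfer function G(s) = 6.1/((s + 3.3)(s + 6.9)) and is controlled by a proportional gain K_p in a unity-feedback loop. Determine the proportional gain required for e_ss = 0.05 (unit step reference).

K_p = 70.9

The loop is type 0, so e_ss(step) = 1/(1 + K_pos) with K_pos = K_p·G(0).
G(0) = 0.2679. Require 1/(1 + K_p·0.2679) = 0.05, so 1 + 0.2679·K_p = 20.
K_p = (20 − 1)/0.2679 = 70.9.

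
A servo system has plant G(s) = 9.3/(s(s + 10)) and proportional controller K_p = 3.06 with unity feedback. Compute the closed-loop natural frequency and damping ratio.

ω_n = 5.33 rad/s, ζ = 0.937

The closed-loop denominator is s(s+10) + 3.06·9.3 = s² + 10s + 28.46.
Matching s² + 2ζω_n s + ω_n²: ω_n = √28.46 = 5.335 rad/s and 2ζω_n = 10, so ζ = 10/(2·5.335) = 0.937.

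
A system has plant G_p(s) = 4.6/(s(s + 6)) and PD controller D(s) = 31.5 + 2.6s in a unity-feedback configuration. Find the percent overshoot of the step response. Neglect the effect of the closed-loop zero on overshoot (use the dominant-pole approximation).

Forward path: (31.5 + 2.6s)·4.6/(s(s+6)). The closed-loop characteristic equation is s² + (6 + 4.6·2.6)s + 4.6·31.5 = 0.
That is s² + 17.96s + 144.9 = 0, so ω_n = 12.04 rad/s and ζ = 17.96/(2·12.04) = 0.746.
%OS = 100·exp(−πζ/√(1−ζ²)) = 2.96%.

2.96%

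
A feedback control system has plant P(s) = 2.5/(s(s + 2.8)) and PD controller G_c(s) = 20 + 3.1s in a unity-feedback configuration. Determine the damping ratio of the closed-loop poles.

ζ = 0.746

Forward path: (20 + 3.1s)·2.5/(s(s+2.8)). The closed-loop characteristic equation is s² + (2.8 + 2.5·3.1)s + 2.5·20 = 0.
That is s² + 10.55s + 50 = 0, so ω_n = 7.071 rad/s and ζ = 10.55/(2·7.071) = 0.746.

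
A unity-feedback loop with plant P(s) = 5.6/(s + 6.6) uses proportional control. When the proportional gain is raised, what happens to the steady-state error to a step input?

decrease

e_ss = 1/(1 + K_p·P(0)); a larger K_p raises the denominator, so e_ss decreases.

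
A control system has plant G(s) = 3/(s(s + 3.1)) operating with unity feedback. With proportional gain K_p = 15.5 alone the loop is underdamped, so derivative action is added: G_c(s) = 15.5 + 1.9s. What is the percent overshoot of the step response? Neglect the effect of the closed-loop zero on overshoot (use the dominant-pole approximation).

Forward path: (15.5 + 1.9s)·3/(s(s+3.1)). The closed-loop characteristic equation is s² + (3.1 + 3·1.9)s + 3·15.5 = 0.
That is s² + 8.8s + 46.5 = 0, so ω_n = 6.819 rad/s and ζ = 8.8/(2·6.819) = 0.6452.
%OS = 100·exp(−πζ/√(1−ζ²)) = 7.04%.

7.04%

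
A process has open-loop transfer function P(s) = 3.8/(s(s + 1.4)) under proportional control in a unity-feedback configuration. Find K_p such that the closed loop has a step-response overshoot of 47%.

From %OS = 100·exp(−πζ/√(1−ζ²)) = 47%, ζ = −ln(0.47)/√(π²+ln²(0.47)) = 0.2337.
Characteristic equation s² + 1.4s + 3.8K_p = 0 gives ζ = 1.4/(2√(3.8K_p)).
Setting ζ = 0.2337: √(3.8K_p) = 1.4/(2·0.2337) = 2.996, so K_p = 8.974/3.8 = 2.36.

K_p = 2.36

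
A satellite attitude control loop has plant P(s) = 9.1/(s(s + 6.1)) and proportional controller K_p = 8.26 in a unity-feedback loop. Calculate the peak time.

The closed-loop denominator s² + 6.1s + 75.17 gives ω_n = √75.17 = 8.67 and ζ = 6.1/(2ω_n) = 0.3518.
Damped frequency ω_d = ω_n√(1−ζ²) = 8.116 rad/s, so peak time T_p = π/ω_d = 0.387 s.

T_p = 0.387 s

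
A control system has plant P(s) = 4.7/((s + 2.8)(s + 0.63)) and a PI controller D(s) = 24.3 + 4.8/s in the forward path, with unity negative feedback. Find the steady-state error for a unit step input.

The open loop D(s)P(s) has a pole at the origin (type 1), so the static position error constant is infinite and e_ss = 1/(1+∞) = 0.

0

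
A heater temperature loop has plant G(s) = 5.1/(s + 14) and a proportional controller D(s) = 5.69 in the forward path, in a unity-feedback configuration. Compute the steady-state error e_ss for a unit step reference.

0.325

The loop is type 0. Static position error constant K_pos = D(0)·G(0) = 5.69·0.3643 = 2.073.
Steady-state error to a unit step: e_ss = 1/(1+K_pos) = 1/3.073 = 0.325.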